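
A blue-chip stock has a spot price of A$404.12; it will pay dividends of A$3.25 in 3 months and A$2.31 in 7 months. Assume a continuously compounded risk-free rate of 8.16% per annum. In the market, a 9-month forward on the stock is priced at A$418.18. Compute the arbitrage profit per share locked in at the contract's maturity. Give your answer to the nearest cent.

PV(dividends) I = 3.25·e^(−0.0816·3/12) + 2.31·e^(−0.0816·7/12) = 5.3870
Fair forward F* = (S − I)·e^(rT) = (404.12 − 5.3870)·e^0.061200 = 398.7330 × 1.063112 = 423.8978
Market A$418.18 < fair 423.8978: forward underpriced → reverse cash-and-carry (short the stock, invest proceeds at r, pay the dividends, go long the forward).
Profit at T = |F_mkt − F*| = |418.18 − 423.8978| = A$5.72 per share

A$5.72 per share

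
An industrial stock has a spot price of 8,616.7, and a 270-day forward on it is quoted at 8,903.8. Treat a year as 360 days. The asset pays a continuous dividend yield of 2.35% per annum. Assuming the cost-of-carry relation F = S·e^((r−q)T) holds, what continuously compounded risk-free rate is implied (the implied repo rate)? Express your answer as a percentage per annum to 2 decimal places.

6.72%

From F = S·e^((r−q)T): (r − q) = ln(F/S)/T
ln(8903.8/8616.7) = ln(1.033319) = 0.032776
(r − q) = 0.032776 / (270/360) = 0.043701
r = ln(F/S)/T + q = 0.043701 + 0.0235 = 0.067201
r = 6.72%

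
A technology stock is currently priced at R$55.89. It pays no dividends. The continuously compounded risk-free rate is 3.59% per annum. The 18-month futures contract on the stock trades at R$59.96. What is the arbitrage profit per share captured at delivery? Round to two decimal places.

Fair futures: F* = S·e^(carry·T), with carry = r = 0.0359
F* = 55.89 · e^(0.0359 × 18/12) = 55.89 · e^0.053850 = 55.89 × 1.055326 = R$58.9822
Market R$59.96 > fair R$58.9822: forward overpriced → cash-and-carry (buy spot, short the forward).
At maturity, profit = |F_mkt − F*| = |59.96 − 58.9822| = R$0.98 per share

R$0.98 per share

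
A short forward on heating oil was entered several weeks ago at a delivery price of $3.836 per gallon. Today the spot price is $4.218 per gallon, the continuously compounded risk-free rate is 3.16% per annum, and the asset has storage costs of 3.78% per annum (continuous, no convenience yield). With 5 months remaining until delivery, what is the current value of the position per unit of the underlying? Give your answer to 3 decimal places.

-$0.499 per gallon

Current fair forward for the remaining 5 months: F = S·e^((r + u)·T), (r + u) = 0.0316 + 0.0378 = 0.0694
F = 4.218 · e^(0.0694 × 5/12) = 4.218 × 1.029339 = 4.3418
Value of long forward = (F − K)·e^(−rT) = (4.3418 − 3.836) · e^(−0.0316·5/12)
= 0.5058 × 0.986920 = 0.499
Short position value = −(long value) = -$0.499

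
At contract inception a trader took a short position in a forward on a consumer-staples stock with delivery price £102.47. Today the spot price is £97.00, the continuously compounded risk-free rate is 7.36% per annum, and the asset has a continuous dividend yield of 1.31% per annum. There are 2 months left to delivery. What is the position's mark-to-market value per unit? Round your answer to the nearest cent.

Current fair forward for the remaining 2 months: F = S·e^((r − q)·T), (r − q) = 0.0736 − 0.0131 = 0.0605
F = 97.00 · e^(0.0605 × 2/12) = 97.00 × 1.010134 = 97.9830
Value of long forward = (F − K)·e^(−rT) = (97.9830 − 102.47) · e^(−0.0736·2/12)
= -4.4870 × 0.987808 = -4.43
Short position value = −(long value) = £4.43

£4.43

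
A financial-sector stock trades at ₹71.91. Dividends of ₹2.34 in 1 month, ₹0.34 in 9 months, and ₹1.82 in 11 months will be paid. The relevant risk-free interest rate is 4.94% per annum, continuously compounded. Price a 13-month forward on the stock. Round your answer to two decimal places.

₹71.22

PV(dividends) I = 2.34·e^(−0.0494·1/12) + 0.34·e^(−0.0494·9/12) + 1.82·e^(−0.0494·11/12)
I = 2.3304 + 0.3276 + 1.7394 = 4.3974
F = (S − I)·e^(rT) = (71.91 − 4.3974) · e^(0.0494·13/12)
= 67.5126 · e^0.053517 = 67.5126 × 1.054975 = ₹71.22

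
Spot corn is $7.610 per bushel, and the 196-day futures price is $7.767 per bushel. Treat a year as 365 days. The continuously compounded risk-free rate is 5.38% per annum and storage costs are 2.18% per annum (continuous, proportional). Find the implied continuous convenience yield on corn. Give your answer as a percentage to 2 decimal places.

F = S·e^((r+u−y)T) ⇒ (r+u−y) = ln(F/S)/T
ln(7.767/7.610) = 0.020421; /T ⇒ 0.038029
y = r + u − ln(F/S)/T = 0.0538 + 0.0218 − 0.038029 = 0.037571
y = 3.76%

3.76%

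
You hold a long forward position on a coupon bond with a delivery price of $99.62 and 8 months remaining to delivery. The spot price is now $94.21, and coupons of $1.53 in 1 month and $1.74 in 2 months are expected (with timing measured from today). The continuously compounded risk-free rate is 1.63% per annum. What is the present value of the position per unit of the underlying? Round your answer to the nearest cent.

-$7.60

PV(remaining coupons) I = 1.53·e^(−0.0163·1/12) + 1.74·e^(−0.0163·2/12) = 3.2632
Current forward F = (S − I)·e^(rT) = (94.21 − 3.2632)·e^(0.0163·8/12) = 90.9468 × 1.010926 = 91.9405
Value (long) = (F − K)·e^(−rT) = (91.9405 − 99.62) × 0.989192 = -7.5965
Value = -$7.60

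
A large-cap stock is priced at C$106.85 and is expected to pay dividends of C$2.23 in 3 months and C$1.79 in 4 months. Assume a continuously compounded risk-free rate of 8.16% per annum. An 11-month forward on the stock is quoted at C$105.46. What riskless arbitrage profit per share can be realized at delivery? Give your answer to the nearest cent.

PV(dividends) I = 2.23·e^(−0.0816·3/12) + 1.79·e^(−0.0816·4/12) = 3.9269
Fair forward F* = (S − I)·e^(rT) = (106.85 − 3.9269)·e^0.074800 = 102.9231 × 1.077669 = 110.9170
Market C$105.46 < fair 110.9170: forward underpriced → reverse cash-and-carry (short the stock, invest proceeds at r, pay the dividends, go long the forward).
Profit at T = |F_mkt − F*| = |105.46 − 110.9170| = C$5.46 per share

C$5.46 per share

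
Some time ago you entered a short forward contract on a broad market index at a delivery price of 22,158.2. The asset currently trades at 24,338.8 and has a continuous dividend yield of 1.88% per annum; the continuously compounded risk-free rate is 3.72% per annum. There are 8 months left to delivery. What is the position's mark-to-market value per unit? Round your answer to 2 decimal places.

Current fair forward for the remaining 8 months: F = S·e^((r − q)·T), (r − q) = 0.0372 − 0.0188 = 0.0184
F = 24338.8 · e^(0.0184 × 8/12) = 24338.8 × 1.01234221 = 24639.1946
Value of long forward = (F − K)·e^(−rT) = (24639.1946 − 22158.2) · e^(−0.0372·8/12)
= 2480.9946 × 0.97550499 = 2420.22
Short position value = −(long value) = -2420.22

-2420.22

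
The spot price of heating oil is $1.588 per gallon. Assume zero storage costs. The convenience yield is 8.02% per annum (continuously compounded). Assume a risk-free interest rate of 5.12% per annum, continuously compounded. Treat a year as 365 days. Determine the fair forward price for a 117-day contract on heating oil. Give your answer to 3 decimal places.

Net carry = r + u − y = 0.0512 + 0.0000 − 0.0802 = -0.0290
F = S·e^((r+u−y)T) = 1.588 · e^(-0.0290 × 117/365) = 1.588 · e^-0.009296
= 1.588 × 0.990747 = $1.573 per gallon

$1.573 per gallon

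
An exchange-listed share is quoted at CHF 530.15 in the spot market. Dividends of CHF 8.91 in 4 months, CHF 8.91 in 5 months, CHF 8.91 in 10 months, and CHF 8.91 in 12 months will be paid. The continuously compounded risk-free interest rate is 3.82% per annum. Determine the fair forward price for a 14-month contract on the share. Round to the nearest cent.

PV(dividends) I = 8.91·e^(−0.0382·4/12) + 8.91·e^(−0.0382·5/12) + 8.91·e^(−0.0382·10/12) + 8.91·e^(−0.0382·12/12)
I = 8.7973 + 8.7693 + 8.6308 + 8.5761 = 34.7735
F = (S − I)·e^(rT) = (530.15 − 34.7735) · e^(0.0382·14/12)
= 495.3765 · e^0.044567 = 495.3765 × 1.045575 = CHF 517.95

CHF 517.95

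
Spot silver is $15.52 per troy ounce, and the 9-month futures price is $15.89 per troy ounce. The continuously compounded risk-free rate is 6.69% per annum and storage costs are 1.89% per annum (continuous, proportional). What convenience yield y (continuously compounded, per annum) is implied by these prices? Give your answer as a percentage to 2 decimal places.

5.44%

F = S·e^((r+u−y)T) ⇒ (r+u−y) = ln(F/S)/T
ln(15.89/15.52) = 0.023560; /T ⇒ 0.031413
y = r + u − ln(F/S)/T = 0.0669 + 0.0189 − 0.031413 = 0.054387
y = 5.44%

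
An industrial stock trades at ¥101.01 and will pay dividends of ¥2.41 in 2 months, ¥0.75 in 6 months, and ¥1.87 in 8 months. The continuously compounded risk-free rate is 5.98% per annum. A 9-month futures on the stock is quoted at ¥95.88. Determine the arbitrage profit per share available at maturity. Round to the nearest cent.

PV(dividends) I = 2.41·e^(−0.0598·2/12) + 0.75·e^(−0.0598·6/12) + 1.87·e^(−0.0598·8/12) = 4.9109
Fair futures F* = (S − I)·e^(rT) = (101.01 − 4.9109)·e^0.044850 = 96.0991 × 1.045871 = 100.5073
Market ¥95.88 < fair 100.5073: forward underpriced → reverse cash-and-carry (short the stock, invest proceeds at r, pay the dividends, go long the forward).
Profit at T = |F_mkt − F*| = |95.88 − 100.5073| = ¥4.63 per share

¥4.63 per share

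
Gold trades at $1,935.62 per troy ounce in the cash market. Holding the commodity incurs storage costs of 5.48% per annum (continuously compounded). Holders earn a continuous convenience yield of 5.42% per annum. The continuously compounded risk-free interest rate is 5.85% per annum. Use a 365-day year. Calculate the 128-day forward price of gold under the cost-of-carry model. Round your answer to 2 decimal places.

$1,976.16 per troy ounce

Net carry = r + u − y = 0.0585 + 0.0548 − 0.0542 = 0.0591
F = S·e^((r+u−y)T) = 1935.62 · e^(0.0591 × 128/365) = 1935.62 · e^0.02072548
= 1935.62 × 1.02094174 = $1,976.16 per troy ounce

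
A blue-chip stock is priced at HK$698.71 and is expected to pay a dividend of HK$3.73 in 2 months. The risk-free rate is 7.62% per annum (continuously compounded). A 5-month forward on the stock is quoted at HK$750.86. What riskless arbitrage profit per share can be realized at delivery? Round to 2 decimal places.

PV(dividends) I = 3.73·e^(−0.0762·2/12) = 3.6829
Fair forward F* = (S − I)·e^(rT) = (698.71 − 3.6829)·e^0.031750 = 695.0271 × 1.032259 = 717.4480
Market HK$750.86 > fair 717.4480: forward overpriced → cash-and-carry (borrow at r, buy the stock and collect the dividends, short the forward).
Profit at T = |F_mkt − F*| = |750.86 − 717.4480| = HK$33.41 per share

HK$33.41 per share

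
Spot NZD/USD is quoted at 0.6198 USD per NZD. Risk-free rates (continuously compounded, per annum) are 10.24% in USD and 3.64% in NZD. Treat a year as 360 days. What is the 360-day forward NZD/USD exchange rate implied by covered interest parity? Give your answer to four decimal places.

0.6621

F = S·e^((r_USD − r_NZD)T) = 0.6198 · e^((0.1024 − 0.0364) × 360/360)
= 0.6198 · e^0.066000 = 0.6198 × 1.068227
F = 0.6621 USD per NZD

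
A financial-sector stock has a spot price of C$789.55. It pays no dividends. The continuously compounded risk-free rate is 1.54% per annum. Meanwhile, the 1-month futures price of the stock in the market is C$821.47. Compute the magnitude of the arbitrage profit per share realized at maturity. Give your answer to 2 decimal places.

Fair futures: F* = S·e^(carry·T), with carry = r = 0.0154
F* = 789.55 · e^(0.0154 × 1/12) = 789.55 · e^0.001283 = 789.55 × 1.001284 = C$790.5638
Market C$821.47 > fair C$790.5638: forward overpriced → cash-and-carry (buy spot, short the forward).
At maturity, profit = |F_mkt − F*| = |821.47 − 790.5638| = C$30.91 per share

C$30.91 per share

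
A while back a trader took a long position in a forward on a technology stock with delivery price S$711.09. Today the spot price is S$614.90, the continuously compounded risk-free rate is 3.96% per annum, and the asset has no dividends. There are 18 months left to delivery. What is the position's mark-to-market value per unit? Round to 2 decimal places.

-S$55.18

Current fair forward for the remaining 18 months: F = S·e^(r·T), r = 0.0396
F = 614.90 · e^(0.0396 × 18/12) = 614.90 × 1.061200 = 652.5319
Value of long forward = (F − K)·e^(−rT) = (652.5319 − 711.09) · e^(−0.0396·18/12)
= -58.5581 × 0.942330 = -55.18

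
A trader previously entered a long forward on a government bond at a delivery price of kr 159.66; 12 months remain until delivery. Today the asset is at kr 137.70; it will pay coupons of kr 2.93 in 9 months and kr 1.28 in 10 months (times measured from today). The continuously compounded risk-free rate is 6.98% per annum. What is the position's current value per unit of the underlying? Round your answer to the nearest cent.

PV(remaining coupons) I = 2.93·e^(−0.0698·9/12) + 1.28·e^(−0.0698·10/12) = 3.9882
Current forward F = (S − I)·e^(rT) = (137.70 − 3.9882)·e^(0.0698·12/12) = 133.7118 × 1.072294 = 143.3784
Value (long) = (F − K)·e^(−rT) = (143.3784 − 159.66) × 0.932580 = -15.1839
Value = -kr 15.18

-kr 15.18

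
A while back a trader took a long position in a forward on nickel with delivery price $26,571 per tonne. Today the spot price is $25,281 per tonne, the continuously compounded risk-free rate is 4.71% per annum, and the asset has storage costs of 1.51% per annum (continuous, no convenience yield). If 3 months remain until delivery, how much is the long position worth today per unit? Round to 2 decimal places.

-$883.35 per tonne

Current fair forward for the remaining 3 months: F = S·e^((r + u)·T), (r + u) = 0.0471 + 0.0151 = 0.0622
F = 25281 · e^(0.0622 × 3/12) = 25281 × 1.01567153 = 25677.1919
Value of long forward = (F − K)·e^(−rT) = (25677.1919 − 26571) · e^(−0.0471·3/12)
= -893.8081 × 0.98829405 = -883.35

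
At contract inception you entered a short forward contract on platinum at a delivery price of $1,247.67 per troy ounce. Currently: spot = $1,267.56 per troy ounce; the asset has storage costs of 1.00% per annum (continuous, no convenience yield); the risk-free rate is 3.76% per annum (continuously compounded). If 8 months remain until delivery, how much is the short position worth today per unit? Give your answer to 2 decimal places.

Current fair forward for the remaining 8 months: F = S·e^((r + u)·T), (r + u) = 0.0376 + 0.0100 = 0.0476
F = 1267.56 · e^(0.0476 × 8/12) = 1267.56 × 1.03224220 = 1308.4289
Value of long forward = (F − K)·e^(−rT) = (1308.4289 − 1247.67) · e^(−0.0376·8/12)
= 60.7589 × 0.97524489 = 59.25
Short position value = −(long value) = -$59.25

-$59.25 per troy ounce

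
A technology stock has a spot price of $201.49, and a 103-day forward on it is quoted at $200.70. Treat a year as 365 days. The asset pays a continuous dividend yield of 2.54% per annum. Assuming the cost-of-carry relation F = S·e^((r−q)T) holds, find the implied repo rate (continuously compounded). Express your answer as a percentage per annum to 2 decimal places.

1.15%

From F = S·e^((r−q)T): (r − q) = ln(F/S)/T
ln(200.70/201.49) = ln(0.996079) = -0.003929
(r − q) = -0.003929 / (103/365) = -0.013923
r = ln(F/S)/T + q = -0.013923 + 0.0254 = 0.011477
r = 1.15%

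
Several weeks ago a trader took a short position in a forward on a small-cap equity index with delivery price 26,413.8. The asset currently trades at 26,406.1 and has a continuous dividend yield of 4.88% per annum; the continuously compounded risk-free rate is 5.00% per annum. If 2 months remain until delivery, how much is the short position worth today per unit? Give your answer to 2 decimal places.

Current fair forward for the remaining 2 months: F = S·e^((r − q)·T), (r − q) = 0.0500 − 0.0488 = 0.0012
F = 26406.1 · e^(0.0012 × 2/12) = 26406.1 × 1.00020002 = 26411.3817
Value of long forward = (F − K)·e^(−rT) = (26411.3817 − 26413.8) · e^(−0.0500·2/12)
= -2.4183 × 0.99170129 = -2.40
Short position value = −(long value) = 2.40

2.40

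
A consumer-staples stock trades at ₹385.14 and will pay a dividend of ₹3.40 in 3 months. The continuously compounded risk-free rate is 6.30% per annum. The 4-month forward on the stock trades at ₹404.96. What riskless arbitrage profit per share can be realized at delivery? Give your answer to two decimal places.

PV(dividends) I = 3.40·e^(−0.0630·3/12) = 3.3469
Fair forward F* = (S − I)·e^(rT) = (385.14 − 3.3469)·e^0.021000 = 381.7931 × 1.021222 = 389.8955
Market ₹404.96 > fair 389.8955: forward overpriced → cash-and-carry (borrow at r, buy the stock and collect the dividends, short the forward).
Profit at T = |F_mkt − F*| = |404.96 − 389.8955| = ₹15.06 per share

₹15.06 per share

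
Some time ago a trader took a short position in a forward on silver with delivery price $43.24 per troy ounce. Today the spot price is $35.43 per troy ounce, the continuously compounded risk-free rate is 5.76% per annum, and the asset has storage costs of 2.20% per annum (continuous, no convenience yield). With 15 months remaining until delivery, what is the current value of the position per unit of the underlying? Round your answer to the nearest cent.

Current fair forward for the remaining 15 months: F = S·e^((r + u)·T), (r + u) = 0.0576 + 0.0220 = 0.0796
F = 35.43 · e^(0.0796 × 15/12) = 35.43 × 1.104618 = 39.1366
Value of long forward = (F − K)·e^(−rT) = (39.1366 − 43.24) · e^(−0.0576·15/12)
= -4.1034 × 0.930531 = -3.82
Short position value = −(long value) = $3.82

$3.82 per troy ounce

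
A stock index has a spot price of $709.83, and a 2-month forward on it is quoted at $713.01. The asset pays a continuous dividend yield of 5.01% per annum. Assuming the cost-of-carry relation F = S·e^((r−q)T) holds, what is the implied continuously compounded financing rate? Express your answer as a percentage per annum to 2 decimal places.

7.69%

From F = S·e^((r−q)T): (r − q) = ln(F/S)/T
ln(713.01/709.83) = ln(1.004480) = 0.004470
(r − q) = 0.004470 / (2/12) = 0.026820
r = ln(F/S)/T + q = 0.026820 + 0.0501 = 0.076920
r = 7.69%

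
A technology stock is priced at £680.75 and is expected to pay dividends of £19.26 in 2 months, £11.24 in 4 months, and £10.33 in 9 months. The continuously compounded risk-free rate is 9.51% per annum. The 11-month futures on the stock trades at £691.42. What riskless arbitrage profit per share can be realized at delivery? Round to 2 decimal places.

PV(dividends) I = 19.26·e^(−0.0951·2/12) + 11.24·e^(−0.0951·4/12) + 10.33·e^(−0.0951·9/12) = 39.4653
Fair futures F* = (S − I)·e^(rT) = (680.75 − 39.4653)·e^0.087175 = 641.2847 × 1.091088 = 699.6980
Market £691.42 < fair 699.6980: forward underpriced → reverse cash-and-carry (short the stock, invest proceeds at r, pay the dividends, go long the forward).
Profit at T = |F_mkt − F*| = |691.42 − 699.6980| = £8.28 per share

£8.28 per share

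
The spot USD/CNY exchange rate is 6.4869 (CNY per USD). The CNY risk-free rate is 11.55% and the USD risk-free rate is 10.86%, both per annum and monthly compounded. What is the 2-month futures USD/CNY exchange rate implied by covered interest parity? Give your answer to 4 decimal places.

By covered interest parity, F = S · (1+r_CNY/12)^(12T) / (1+r_USD/12)^(12T)
= 6.4869 × 1.019343 / 1.018182 = 6.4869 × 1.001140
F = 6.4943 CNY per USD

6.4943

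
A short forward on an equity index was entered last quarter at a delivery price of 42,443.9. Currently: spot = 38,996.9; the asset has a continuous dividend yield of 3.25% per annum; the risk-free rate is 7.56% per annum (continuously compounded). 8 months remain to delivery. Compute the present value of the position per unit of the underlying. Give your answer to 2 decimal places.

Current fair forward for the remaining 8 months: F = S·e^((r − q)·T), (r − q) = 0.0756 − 0.0325 = 0.0431
F = 38996.9 · e^(0.0431 × 8/12) = 38996.9 × 1.02915012 = 40133.6643
Value of long forward = (F − K)·e^(−rT) = (40133.6643 − 42443.9) · e^(−0.0756·8/12)
= -2310.2357 × 0.95084901 = -2196.69
Short position value = −(long value) = 2196.69

2196.69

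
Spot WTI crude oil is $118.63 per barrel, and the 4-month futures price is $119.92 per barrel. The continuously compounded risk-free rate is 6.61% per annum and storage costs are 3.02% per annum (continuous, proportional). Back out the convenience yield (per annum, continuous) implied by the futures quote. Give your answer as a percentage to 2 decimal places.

F = S·e^((r+u−y)T) ⇒ (r+u−y) = ln(F/S)/T
ln(119.92/118.63) = 0.010815; /T ⇒ 0.032445
y = r + u − ln(F/S)/T = 0.0661 + 0.0302 − 0.032445 = 0.063855
y = 6.39%

6.39%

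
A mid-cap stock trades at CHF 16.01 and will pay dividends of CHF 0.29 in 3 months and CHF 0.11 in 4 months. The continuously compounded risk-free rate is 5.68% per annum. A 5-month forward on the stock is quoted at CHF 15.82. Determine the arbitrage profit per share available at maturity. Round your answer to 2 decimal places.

PV(dividends) I = 0.29·e^(−0.0568·3/12) + 0.11·e^(−0.0568·4/12) = 0.3938
Fair forward F* = (S − I)·e^(rT) = (16.01 − 0.3938)·e^0.023667 = 15.6162 × 1.023949 = 15.9902
Market CHF 15.82 < fair 15.9902: forward underpriced → reverse cash-and-carry (short the stock, invest proceeds at r, pay the dividends, go long the forward).
Profit at T = |F_mkt − F*| = |15.82 − 15.9902| = CHF 0.17 per share

CHF 0.17 per share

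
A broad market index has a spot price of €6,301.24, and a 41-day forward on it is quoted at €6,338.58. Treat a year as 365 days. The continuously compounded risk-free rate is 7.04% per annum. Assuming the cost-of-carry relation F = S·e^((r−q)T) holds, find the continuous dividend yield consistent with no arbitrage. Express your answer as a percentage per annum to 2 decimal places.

From F = S·e^((r−q)T): (r − q) = ln(F/S)/T
ln(6338.58/6301.24) = ln(1.005926) = 0.005909
(r − q) = 0.005909 / (41/365) = 0.052605
q = r − ln(F/S)/T = 0.0704 − 0.052605 = 0.017795
q = 1.78%

1.78%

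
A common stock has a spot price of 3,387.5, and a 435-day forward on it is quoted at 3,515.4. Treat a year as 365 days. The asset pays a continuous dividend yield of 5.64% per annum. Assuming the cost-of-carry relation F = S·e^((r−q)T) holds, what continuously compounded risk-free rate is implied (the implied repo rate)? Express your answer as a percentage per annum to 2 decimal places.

From F = S·e^((r−q)T): (r − q) = ln(F/S)/T
ln(3515.4/3387.5) = ln(1.037756) = 0.037061
(r − q) = 0.037061 / (435/365) = 0.031097
r = ln(F/S)/T + q = 0.031097 + 0.0564 = 0.087497
r = 8.75%

8.75%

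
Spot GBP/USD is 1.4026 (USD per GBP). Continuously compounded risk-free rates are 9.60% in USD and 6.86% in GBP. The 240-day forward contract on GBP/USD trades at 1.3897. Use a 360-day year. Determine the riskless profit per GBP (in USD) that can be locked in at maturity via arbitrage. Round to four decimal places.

0.0388 per GBP (in USD)

Fair forward: F* = S·e^(carry·T), with carry = (r_USD − r_GBP) = 0.0960 − 0.0686 = 0.0274
F* = 1.4026 · e^(0.0274 × 240/360) = 1.4026 · e^0.018267 = 1.4026 × 1.018435 = 1.4285
Market 1.3897 < fair 1.4285: forward underpriced → reverse cash-and-carry (short spot, go long the forward).
At maturity, profit = |F_mkt − F*| = |1.3897 − 1.4285| = 0.0388 per GBP (in USD)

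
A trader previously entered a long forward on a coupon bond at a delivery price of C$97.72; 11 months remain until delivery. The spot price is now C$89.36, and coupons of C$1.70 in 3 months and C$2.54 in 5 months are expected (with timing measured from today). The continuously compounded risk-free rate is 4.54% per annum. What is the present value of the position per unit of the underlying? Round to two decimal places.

PV(remaining coupons) I = 1.70·e^(−0.0454·3/12) + 2.54·e^(−0.0454·5/12) = 4.1732
Current forward F = (S − I)·e^(rT) = (89.36 − 4.1732)·e^(0.0454·11/12) = 85.1868 × 1.042495 = 88.8068
Value (long) = (F − K)·e^(−rT) = (88.8068 − 97.72) × 0.959237 = -8.5499
Value = -C$8.55

-C$8.55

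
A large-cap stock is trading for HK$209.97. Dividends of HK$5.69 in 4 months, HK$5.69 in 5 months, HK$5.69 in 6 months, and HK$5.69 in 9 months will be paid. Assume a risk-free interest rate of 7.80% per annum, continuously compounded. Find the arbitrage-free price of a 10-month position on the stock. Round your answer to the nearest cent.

PV(dividends) I = 5.69·e^(−0.0780·4/12) + 5.69·e^(−0.0780·5/12) + 5.69·e^(−0.0780·6/12) + 5.69·e^(−0.0780·9/12)
I = 5.5440 + 5.5080 + 5.4724 + 5.3667 = 21.8911
F = (S − I)·e^(rT) = (209.97 − 21.8911) · e^(0.0780·10/12)
= 188.0789 · e^0.065000 = 188.0789 × 1.067159 = HK$200.71

HK$200.71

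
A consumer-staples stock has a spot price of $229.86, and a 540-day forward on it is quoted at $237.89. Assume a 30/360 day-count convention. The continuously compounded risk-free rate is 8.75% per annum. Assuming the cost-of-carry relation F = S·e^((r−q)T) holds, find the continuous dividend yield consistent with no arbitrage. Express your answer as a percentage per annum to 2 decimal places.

6.46%

From F = S·e^((r−q)T): (r − q) = ln(F/S)/T
ln(237.89/229.86) = ln(1.034934) = 0.034338
(r − q) = 0.034338 / (540/360) = 0.022892
q = r − ln(F/S)/T = 0.0875 − 0.022892 = 0.064608
q = 6.46%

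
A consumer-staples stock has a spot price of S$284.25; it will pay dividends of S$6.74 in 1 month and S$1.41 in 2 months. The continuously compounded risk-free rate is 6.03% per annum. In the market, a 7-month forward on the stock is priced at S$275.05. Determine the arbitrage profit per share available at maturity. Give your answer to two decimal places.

S$10.98 per share

PV(dividends) I = 6.74·e^(−0.0603·1/12) + 1.41·e^(−0.0603·2/12) = 8.1021
Fair forward F* = (S − I)·e^(rT) = (284.25 − 8.1021)·e^0.035175 = 276.1479 × 1.035801 = 286.0343
Market S$275.05 < fair 286.0343: forward underpriced → reverse cash-and-carry (short the stock, invest proceeds at r, pay the dividends, go long the forward).
Profit at T = |F_mkt − F*| = |275.05 − 286.0343| = S$10.98 per share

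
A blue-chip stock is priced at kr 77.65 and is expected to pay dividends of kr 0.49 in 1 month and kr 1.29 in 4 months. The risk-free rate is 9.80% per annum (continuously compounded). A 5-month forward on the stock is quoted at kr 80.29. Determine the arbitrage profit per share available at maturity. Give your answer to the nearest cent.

PV(dividends) I = 0.49·e^(−0.0980·1/12) + 1.29·e^(−0.0980·4/12) = 1.7346
Fair forward F* = (S − I)·e^(rT) = (77.65 − 1.7346)·e^0.040833 = 75.9154 × 1.041678 = 79.0794
Market kr 80.29 > fair 79.0794: forward overpriced → cash-and-carry (borrow at r, buy the stock and collect the dividends, short the forward).
Profit at T = |F_mkt − F*| = |80.29 − 79.0794| = kr 1.21 per share

kr 1.21 per share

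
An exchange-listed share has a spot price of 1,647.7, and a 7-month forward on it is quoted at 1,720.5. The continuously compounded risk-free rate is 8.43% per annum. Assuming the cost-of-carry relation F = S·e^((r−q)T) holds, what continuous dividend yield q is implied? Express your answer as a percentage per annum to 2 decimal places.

From F = S·e^((r−q)T): (r − q) = ln(F/S)/T
ln(1720.5/1647.7) = ln(1.044183) = 0.043235
(r − q) = 0.043235 / (7/12) = 0.074117
q = r − ln(F/S)/T = 0.0843 − 0.074117 = 0.010183
q = 1.02%

1.02%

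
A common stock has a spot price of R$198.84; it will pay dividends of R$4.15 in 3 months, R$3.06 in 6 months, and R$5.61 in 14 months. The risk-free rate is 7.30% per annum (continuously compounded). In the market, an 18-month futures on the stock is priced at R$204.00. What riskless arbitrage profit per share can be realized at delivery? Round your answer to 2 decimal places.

PV(dividends) I = 4.15·e^(−0.0730·3/12) + 3.06·e^(−0.0730·6/12) + 5.61·e^(−0.0730·14/12) = 12.1773
Fair futures F* = (S − I)·e^(rT) = (198.84 − 12.1773)·e^0.109500 = 186.6627 × 1.115720 = 208.2633
Market R$204.00 < fair 208.2633: forward underpriced → reverse cash-and-carry (short the stock, invest proceeds at r, pay the dividends, go long the forward).
Profit at T = |F_mkt − F*| = |204.00 − 208.2633| = R$4.26 per share

R$4.26 per share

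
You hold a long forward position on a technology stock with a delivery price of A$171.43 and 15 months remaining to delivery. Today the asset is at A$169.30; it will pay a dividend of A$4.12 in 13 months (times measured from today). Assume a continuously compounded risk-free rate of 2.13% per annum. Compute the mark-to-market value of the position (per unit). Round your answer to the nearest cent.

PV(remaining dividends) I = 4.12·e^(−0.0213·13/12) = 4.0260
Current forward F = (S − I)·e^(rT) = (169.30 − 4.0260)·e^(0.0213·15/12) = 165.2740 × 1.026983 = 169.7336
Value (long) = (F − K)·e^(−rT) = (169.7336 − 171.43) × 0.973726 = -1.6518
Value = -A$1.65

-A$1.65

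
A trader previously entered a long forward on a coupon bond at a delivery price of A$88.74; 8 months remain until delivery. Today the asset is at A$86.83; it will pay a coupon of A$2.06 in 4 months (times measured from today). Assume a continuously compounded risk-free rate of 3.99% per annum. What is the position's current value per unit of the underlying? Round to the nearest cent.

-A$1.61

PV(remaining coupons) I = 2.06·e^(−0.0399·4/12) = 2.0328
Current forward F = (S − I)·e^(rT) = (86.83 − 2.0328)·e^(0.0399·8/12) = 84.7972 × 1.026957 = 87.0831
Value (long) = (F − K)·e^(−rT) = (87.0831 − 88.74) × 0.973751 = -1.6134
Value = -A$1.61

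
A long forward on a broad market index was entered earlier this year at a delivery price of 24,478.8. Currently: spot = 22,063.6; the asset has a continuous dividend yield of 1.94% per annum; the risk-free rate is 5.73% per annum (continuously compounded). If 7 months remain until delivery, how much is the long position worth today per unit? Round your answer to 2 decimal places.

Current fair forward for the remaining 7 months: F = S·e^((r − q)·T), (r − q) = 0.0573 − 0.0194 = 0.0379
F = 22063.6 · e^(0.0379 × 7/12) = 22063.6 × 1.02235453 = 22556.8214
Value of long forward = (F − K)·e^(−rT) = (22556.8214 − 24478.8) · e^(−0.0573·7/12)
= -1921.9786 × 0.96712744 = -1858.80

-1858.80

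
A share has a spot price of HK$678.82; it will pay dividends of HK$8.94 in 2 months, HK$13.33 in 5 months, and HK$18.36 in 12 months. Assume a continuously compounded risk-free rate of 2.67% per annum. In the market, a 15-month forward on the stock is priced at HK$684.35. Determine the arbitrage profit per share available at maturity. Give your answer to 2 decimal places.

PV(dividends) I = 8.94·e^(−0.0267·2/12) + 13.33·e^(−0.0267·5/12) + 18.36·e^(−0.0267·12/12) = 39.9591
Fair forward F* = (S − I)·e^(rT) = (678.82 − 39.9591)·e^0.033375 = 638.8609 × 1.033938 = 660.5426
Market HK$684.35 > fair 660.5426: forward overpriced → cash-and-carry (borrow at r, buy the stock and collect the dividends, short the forward).
Profit at T = |F_mkt − F*| = |684.35 − 660.5426| = HK$23.81 per share

HK$23.81 per share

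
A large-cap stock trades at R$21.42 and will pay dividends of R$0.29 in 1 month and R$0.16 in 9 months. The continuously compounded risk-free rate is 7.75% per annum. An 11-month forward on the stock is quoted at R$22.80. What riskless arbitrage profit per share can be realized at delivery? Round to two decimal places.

PV(dividends) I = 0.29·e^(−0.0775·1/12) + 0.16·e^(−0.0775·9/12) = 0.4391
Fair forward F* = (S − I)·e^(rT) = (21.42 − 0.4391)·e^0.071042 = 20.9809 × 1.073626 = 22.5256
Market R$22.80 > fair 22.5256: forward overpriced → cash-and-carry (borrow at r, buy the stock and collect the dividends, short the forward).
Profit at T = |F_mkt − F*| = |22.80 − 22.5256| = R$0.27 per share

R$0.27 per share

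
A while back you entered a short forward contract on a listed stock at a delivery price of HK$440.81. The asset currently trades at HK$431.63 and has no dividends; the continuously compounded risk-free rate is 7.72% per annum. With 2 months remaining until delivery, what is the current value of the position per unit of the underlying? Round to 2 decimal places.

HK$3.54

Current fair forward for the remaining 2 months: F = S·e^(r·T), r = 0.0772
F = 431.63 · e^(0.0772 × 2/12) = 431.63 × 1.012950 = 437.2196
Value of long forward = (F − K)·e^(−rT) = (437.2196 − 440.81) · e^(−0.0772·2/12)
= -3.5904 × 0.987216 = -3.54
Short position value = −(long value) = HK$3.54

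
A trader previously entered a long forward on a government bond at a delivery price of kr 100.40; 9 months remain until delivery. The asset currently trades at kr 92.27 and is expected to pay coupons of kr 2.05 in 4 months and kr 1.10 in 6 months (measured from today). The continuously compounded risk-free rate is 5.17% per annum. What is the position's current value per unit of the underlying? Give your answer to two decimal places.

PV(remaining coupons) I = 2.05·e^(−0.0517·4/12) + 1.10·e^(−0.0517·6/12) = 3.0869
Current forward F = (S − I)·e^(rT) = (92.27 − 3.0869)·e^(0.0517·9/12) = 89.1831 × 1.039537 = 92.7091
Value (long) = (F − K)·e^(−rT) = (92.7091 − 100.40) × 0.961967 = -7.3984
Value = -kr 7.40

-kr 7.40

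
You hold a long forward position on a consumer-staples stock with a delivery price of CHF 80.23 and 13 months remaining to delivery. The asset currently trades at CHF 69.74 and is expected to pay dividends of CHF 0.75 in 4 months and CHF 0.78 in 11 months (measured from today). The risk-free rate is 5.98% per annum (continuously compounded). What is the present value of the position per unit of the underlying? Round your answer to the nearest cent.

PV(remaining dividends) I = 0.75·e^(−0.0598·4/12) + 0.78·e^(−0.0598·11/12) = 1.4736
Current forward F = (S − I)·e^(rT) = (69.74 − 1.4736)·e^(0.0598·13/12) = 68.2664 × 1.066928 = 72.8353
Value (long) = (F − K)·e^(−rT) = (72.8353 − 80.23) × 0.937271 = -6.9308
Value = -CHF 6.93

-CHF 6.93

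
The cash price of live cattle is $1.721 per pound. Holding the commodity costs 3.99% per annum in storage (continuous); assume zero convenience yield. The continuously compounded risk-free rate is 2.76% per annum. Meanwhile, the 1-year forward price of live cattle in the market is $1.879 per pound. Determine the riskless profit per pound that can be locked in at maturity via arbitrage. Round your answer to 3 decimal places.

Fair forward: F* = S·e^(carry·T), with carry = (r + u) = 0.0276 + 0.0399 = 0.0675
F* = 1.721 · e^(0.0675 × 12/12) = 1.721 · e^0.067500 = 1.721 × 1.069830 = $1.8412
Market $1.879 > fair $1.8412: forward overpriced → cash-and-carry (buy spot, short the forward).
At maturity, profit = |F_mkt − F*| = |1.879 − 1.8412| = $0.038 per pound

$0.038 per pound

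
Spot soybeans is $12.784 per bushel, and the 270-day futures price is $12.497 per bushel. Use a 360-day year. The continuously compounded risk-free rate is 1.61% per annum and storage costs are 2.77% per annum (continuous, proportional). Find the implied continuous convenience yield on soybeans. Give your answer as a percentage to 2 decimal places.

F = S·e^((r+u−y)T) ⇒ (r+u−y) = ln(F/S)/T
ln(12.497/12.784) = -0.022706; /T ⇒ -0.030275
y = r + u − ln(F/S)/T = 0.0161 + 0.0277 + 0.030275 = 0.074075
y = 7.41%

7.41%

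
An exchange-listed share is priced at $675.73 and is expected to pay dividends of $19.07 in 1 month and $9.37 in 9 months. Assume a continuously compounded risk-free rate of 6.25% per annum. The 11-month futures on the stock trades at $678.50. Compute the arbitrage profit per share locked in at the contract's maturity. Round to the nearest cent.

PV(dividends) I = 19.07·e^(−0.0625·1/12) + 9.37·e^(−0.0625·9/12) = 27.9119
Fair futures F* = (S − I)·e^(rT) = (675.73 − 27.9119)·e^0.057292 = 647.8181 × 1.058965 = 686.0167
Market $678.50 < fair 686.0167: forward underpriced → reverse cash-and-carry (short the stock, invest proceeds at r, pay the dividends, go long the forward).
Profit at T = |F_mkt − F*| = |678.50 − 686.0167| = $7.52 per share

$7.52 per share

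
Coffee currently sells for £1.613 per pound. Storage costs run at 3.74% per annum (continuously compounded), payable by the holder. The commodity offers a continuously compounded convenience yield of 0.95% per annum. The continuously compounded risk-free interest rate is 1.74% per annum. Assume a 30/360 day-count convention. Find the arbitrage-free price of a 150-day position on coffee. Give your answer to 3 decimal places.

Net carry = r + u − y = 0.0174 + 0.0374 − 0.0095 = 0.0453
F = S·e^((r+u−y)T) = 1.613 · e^(0.0453 × 150/360) = 1.613 · e^0.018875
= 1.613 × 1.019054 = £1.644 per pound

£1.644 per pound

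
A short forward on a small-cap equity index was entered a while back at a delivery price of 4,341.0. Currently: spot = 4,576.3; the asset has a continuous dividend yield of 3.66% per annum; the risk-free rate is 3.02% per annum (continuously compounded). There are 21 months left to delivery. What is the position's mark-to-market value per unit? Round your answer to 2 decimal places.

Current fair forward for the remaining 21 months: F = S·e^((r − q)·T), (r − q) = 0.0302 − 0.0366 = -0.0064
F = 4576.3 · e^(-0.0064 × 21/12) = 4576.3 × 0.98886249 = 4525.3314
Value of long forward = (F − K)·e^(−rT) = (4525.3314 − 4341.0) · e^(−0.0302·21/12)
= 184.3314 × 0.94852228 = 174.84
Short position value = −(long value) = -174.84

-174.84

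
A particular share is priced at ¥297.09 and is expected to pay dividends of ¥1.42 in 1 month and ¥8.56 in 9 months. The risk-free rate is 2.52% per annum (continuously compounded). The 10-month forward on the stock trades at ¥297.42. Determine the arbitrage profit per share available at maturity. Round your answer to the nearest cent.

PV(dividends) I = 1.42·e^(−0.0252·1/12) + 8.56·e^(−0.0252·9/12) = 9.8168
Fair forward F* = (S − I)·e^(rT) = (297.09 − 9.8168)·e^0.021000 = 287.2732 × 1.021222 = 293.3697
Market ¥297.42 > fair 293.3697: forward overpriced → cash-and-carry (borrow at r, buy the stock and collect the dividends, short the forward).
Profit at T = |F_mkt − F*| = |297.42 − 293.3697| = ¥4.05 per share

¥4.05 per share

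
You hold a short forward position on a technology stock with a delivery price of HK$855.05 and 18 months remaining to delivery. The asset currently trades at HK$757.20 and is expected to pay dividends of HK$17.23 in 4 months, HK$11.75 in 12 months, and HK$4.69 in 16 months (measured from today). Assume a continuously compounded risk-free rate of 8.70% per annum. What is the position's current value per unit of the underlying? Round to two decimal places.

HK$24.92

PV(remaining dividends) I = 17.23·e^(−0.0870·4/12) + 11.75·e^(−0.0870·12/12) + 4.69·e^(−0.0870·16/12) = 31.6848
Current forward F = (S − I)·e^(rT) = (757.20 − 31.6848)·e^(0.0870·18/12) = 725.5152 × 1.139398 = 826.6506
Value (long) = (F − K)·e^(−rT) = (826.6506 − 855.05) × 0.877656 = -24.9249
Short position value = −(long value) = HK$24.92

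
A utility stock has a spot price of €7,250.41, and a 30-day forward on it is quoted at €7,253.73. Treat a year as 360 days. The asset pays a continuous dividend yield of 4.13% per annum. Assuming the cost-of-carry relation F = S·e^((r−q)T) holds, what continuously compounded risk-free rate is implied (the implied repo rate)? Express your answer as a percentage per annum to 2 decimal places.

From F = S·e^((r−q)T): (r − q) = ln(F/S)/T
ln(7253.73/7250.41) = ln(1.000458) = 0.000458
(r − q) = 0.000458 / (30/360) = 0.005496
r = ln(F/S)/T + q = 0.005496 + 0.0413 = 0.046796
r = 4.68%

4.68%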